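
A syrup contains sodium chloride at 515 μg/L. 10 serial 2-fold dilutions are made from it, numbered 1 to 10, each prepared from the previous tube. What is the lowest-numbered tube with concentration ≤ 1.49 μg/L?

tube 9

Tube n has concentration 515 μg/L / 2ⁿ.
Need 2ⁿ ≥ 515 μg/L / 1.49 μg/L = 346, so n ≥ 8.43.
First such tube: n = 9.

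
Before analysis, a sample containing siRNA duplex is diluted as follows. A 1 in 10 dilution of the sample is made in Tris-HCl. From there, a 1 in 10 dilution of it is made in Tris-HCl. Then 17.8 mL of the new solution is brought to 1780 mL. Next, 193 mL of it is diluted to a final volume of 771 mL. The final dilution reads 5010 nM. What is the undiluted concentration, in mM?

200 mM

Overall dilution factor = 10 × 10 × 100 × 3.995 = 3.99 × 10⁴.
Original = 5010 nM × 3.99 × 10⁴ = 2.00 × 10⁸ nM = 200 mM.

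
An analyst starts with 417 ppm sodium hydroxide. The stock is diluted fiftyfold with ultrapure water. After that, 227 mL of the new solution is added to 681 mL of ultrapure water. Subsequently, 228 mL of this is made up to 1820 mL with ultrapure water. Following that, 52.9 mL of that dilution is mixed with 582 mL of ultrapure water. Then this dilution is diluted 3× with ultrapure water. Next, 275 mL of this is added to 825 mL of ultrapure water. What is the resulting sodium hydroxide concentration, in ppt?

Overall dilution factor = 50 × 4 × 7.982 × 12.00 × 3 × 4 = 2.30 × 10⁵.
417 ppm / 2.30 × 10⁵ = 1.81 × 10⁻³ ppm = 1810 ppt.

1810 ppt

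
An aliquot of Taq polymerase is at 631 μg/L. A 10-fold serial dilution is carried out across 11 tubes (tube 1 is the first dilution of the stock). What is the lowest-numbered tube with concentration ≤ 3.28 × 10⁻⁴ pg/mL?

tube 10

Tube n has concentration 631 μg/L / 10ⁿ.
Need 10ⁿ ≥ 631 μg/L / 3.28 × 10⁻⁴ pg/mL = 1.92 × 10⁹, so n ≥ 9.28.
First such tube: n = 10.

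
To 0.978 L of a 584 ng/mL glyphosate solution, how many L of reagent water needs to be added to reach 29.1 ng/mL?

18.6 L

V₂ = C₁V₁/C₂ = 584 × 0.978 / 29.1 = 19.6 L.
Diluent to add = V₂ − V₁ = 19.6 − 0.978 = 18.6 L.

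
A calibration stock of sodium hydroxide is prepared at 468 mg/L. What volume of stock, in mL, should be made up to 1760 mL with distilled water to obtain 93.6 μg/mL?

352 mL

93.6 μg/mL = 93.6 mg/L.
V₁ = C₂V₂/C₁ = 93.6 × 1760 / 468 = 352 mL.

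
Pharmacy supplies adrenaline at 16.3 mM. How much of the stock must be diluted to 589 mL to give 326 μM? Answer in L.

326 μM = 0.326 mM.
V₁ = C₂V₂/C₁ = 0.326 × 589 / 16.3 = 11.8 mL = 0.0118 L.

0.0118 L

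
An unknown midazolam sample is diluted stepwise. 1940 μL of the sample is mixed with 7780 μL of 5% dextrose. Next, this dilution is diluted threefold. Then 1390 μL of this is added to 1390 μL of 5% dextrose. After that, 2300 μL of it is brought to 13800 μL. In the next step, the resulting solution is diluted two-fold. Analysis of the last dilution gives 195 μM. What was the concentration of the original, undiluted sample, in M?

Overall dilution factor = 5.010 × 3 × 2 × 6 × 2 = 361.
Original = 195 μM × 361 = 7.03 × 10⁴ μM = 0.0703 M.

0.0703 M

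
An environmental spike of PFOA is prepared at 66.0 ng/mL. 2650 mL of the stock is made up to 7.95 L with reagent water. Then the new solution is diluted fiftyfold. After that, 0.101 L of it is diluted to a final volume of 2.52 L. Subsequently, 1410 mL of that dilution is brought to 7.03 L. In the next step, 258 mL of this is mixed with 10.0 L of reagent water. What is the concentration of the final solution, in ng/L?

0.0890 ng/L

Overall dilution factor = 3 × 50 × 24.95 × 4.986 × 39.76 = 7.42 × 10⁵.
66.0 ng/mL / 7.42 × 10⁵ = 8.90 × 10⁻⁵ ng/mL = 0.0890 ng/L.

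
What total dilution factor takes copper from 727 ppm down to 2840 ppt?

2.56 × 10⁵

Factor = C₀/C_target = 727 ppm / 2840 ppt = 2.56 × 10⁵.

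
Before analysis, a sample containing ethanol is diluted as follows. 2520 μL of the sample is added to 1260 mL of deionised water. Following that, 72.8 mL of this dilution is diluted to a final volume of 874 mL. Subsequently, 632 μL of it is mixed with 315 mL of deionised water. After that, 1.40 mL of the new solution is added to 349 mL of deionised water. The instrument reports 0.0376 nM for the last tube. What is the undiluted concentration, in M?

0.0283 M

Overall dilution factor = 501 × 12.01 × 499.4 × 250.3 = 7.52 × 10⁸.
Original = 0.0376 nM × 7.52 × 10⁸ = 2.83 × 10⁷ nM = 0.0283 M.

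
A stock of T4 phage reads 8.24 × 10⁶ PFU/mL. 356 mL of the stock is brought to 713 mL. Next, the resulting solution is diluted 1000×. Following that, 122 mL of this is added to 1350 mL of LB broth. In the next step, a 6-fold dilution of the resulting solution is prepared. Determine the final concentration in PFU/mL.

56.8 PFU/mL

Overall dilution factor = 2.003 × 1000 × 12.07 × 6 = 1.45 × 10⁵.
8.24 × 10⁶ PFU/mL / 1.45 × 10⁵ = 56.8 PFU/mL.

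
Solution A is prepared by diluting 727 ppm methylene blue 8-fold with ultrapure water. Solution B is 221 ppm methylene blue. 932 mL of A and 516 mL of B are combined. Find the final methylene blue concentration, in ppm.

137 ppm

C_A = 727 ppm / 8 = 90.9 ppm.
C_mix = (C_A·V_A + C_B·V_B)/(V_A + V_B) = (90.9×932 + 221×516) / 1448 = 137 ppm.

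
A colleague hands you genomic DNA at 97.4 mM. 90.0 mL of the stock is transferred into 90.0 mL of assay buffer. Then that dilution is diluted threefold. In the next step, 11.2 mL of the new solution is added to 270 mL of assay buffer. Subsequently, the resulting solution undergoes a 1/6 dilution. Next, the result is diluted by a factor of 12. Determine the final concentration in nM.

Overall dilution factor = 2 × 3 × 25.11 × 6 × 12 = 1.08 × 10⁴.
97.4 mM / 1.08 × 10⁴ = 8.98 × 10⁻³ mM = 8980 nM.

8980 nM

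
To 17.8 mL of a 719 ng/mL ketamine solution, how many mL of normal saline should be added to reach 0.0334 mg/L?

0.0334 mg/L = 33.4 ng/mL.
V₂ = C₁V₁/C₂ = 719 × 17.8 / 33.4 = 383 mL.
Diluent to add = V₂ − V₁ = 383 − 17.8 = 365 mL.

365 mL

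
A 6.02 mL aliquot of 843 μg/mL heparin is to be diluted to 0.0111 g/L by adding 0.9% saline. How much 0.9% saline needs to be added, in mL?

0.0111 g/L = 11.1 μg/mL.
V₂ = C₁V₁/C₂ = 843 × 6.02 / 11.1 = 457 mL.
Diluent to add = V₂ − V₁ = 457 − 6.02 = 451 mL.

451 mL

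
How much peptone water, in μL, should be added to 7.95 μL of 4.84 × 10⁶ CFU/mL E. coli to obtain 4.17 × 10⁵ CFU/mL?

V₂ = C₁V₁/C₂ = 4.84 × 10⁶ × 7.95 / 4.17 × 10⁵ = 92.3 μL.
Diluent to add = V₂ − V₁ = 92.3 − 7.95 = 84.3 μL.

84.3 μL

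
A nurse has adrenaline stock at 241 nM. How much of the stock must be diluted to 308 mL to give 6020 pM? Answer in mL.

6020 pM = 6.02 nM.
V₁ = C₂V₂/C₁ = 6.02 × 308 / 241 = 7.69 mL.

7.69 mL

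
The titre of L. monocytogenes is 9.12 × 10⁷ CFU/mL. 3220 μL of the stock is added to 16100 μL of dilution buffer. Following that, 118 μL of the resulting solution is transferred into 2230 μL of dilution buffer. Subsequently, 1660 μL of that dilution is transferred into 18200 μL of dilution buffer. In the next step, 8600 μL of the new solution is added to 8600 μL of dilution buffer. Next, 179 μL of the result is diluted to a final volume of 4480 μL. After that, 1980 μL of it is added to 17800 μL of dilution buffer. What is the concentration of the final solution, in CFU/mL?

128 CFU/mL

Overall dilution factor = 6 × 19.90 × 11.96 × 2 × 25.03 × 9.990 = 7.14 × 10⁵.
9.12 × 10⁷ CFU/mL / 7.14 × 10⁵ = 128 CFU/mL.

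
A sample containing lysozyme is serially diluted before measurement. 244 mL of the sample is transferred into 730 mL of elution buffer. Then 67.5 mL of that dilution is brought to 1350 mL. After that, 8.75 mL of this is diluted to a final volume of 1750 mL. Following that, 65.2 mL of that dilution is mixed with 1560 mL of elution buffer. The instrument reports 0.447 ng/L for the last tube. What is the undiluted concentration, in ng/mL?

Overall dilution factor = 3.992 × 20 × 200 × 24.93 = 3.98 × 10⁵.
Original = 0.447 ng/L × 3.98 × 10⁵ = 1.78 × 10⁵ ng/L = 178 ng/mL.

178 ng/mL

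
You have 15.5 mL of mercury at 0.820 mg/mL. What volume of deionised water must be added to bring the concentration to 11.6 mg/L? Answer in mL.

11.6 mg/L = 0.0116 mg/mL.
V₂ = C₁V₁/C₂ = 0.820 × 15.5 / 0.0116 = 1096 mL.
Diluent to add = V₂ − V₁ = 1096 − 15.5 = 1080 mL.

1080 mL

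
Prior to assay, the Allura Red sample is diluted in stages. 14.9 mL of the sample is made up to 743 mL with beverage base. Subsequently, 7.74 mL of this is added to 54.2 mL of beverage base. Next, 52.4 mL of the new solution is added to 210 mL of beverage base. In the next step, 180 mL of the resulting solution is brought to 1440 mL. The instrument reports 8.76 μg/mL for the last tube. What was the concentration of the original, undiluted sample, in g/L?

140 g/L

Overall dilution factor = 49.87 × 8.003 × 5.008 × 8 = 1.60 × 10⁴.
Original = 8.76 μg/mL × 1.60 × 10⁴ = 1.40 × 10⁵ μg/mL = 140 g/L.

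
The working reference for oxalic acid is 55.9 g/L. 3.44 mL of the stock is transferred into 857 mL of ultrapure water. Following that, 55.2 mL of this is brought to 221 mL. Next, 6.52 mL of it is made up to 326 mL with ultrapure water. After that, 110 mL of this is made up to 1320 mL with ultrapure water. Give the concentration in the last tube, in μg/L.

Overall dilution factor = 250.1 × 4.004 × 50 × 12 = 6.01 × 10⁵.
55.9 g/L / 6.01 × 10⁵ = 9.30 × 10⁻⁵ g/L = 93.0 μg/L.

93.0 μg/L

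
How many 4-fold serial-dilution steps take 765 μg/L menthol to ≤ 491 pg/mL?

6

Need 4ⁿ ≥ 1558, so n ≥ log(1558)/log(4) = 5.30.
Minimum whole steps: n = 6.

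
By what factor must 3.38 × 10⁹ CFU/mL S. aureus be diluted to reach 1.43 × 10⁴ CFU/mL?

2.36 × 10⁵

Factor = C₀/C_target = 3.38 × 10⁹ CFU/mL / 1.43 × 10⁴ CFU/mL = 2.36 × 10⁵.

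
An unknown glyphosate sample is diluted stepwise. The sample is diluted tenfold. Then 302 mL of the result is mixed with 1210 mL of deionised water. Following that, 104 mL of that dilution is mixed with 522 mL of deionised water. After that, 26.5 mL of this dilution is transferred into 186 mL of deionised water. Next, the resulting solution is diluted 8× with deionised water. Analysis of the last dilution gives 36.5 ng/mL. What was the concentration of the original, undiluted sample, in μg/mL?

Overall dilution factor = 10 × 5.007 × 6.019 × 8.019 × 8 = 1.93 × 10⁴.
Original = 36.5 ng/mL × 1.93 × 10⁴ = 7.06 × 10⁵ ng/mL = 706 μg/mL.

706 μg/mL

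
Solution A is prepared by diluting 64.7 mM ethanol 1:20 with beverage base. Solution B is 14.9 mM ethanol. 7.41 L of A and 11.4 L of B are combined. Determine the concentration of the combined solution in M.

C_A = 64.7 mM / 20 = 3.24 mM.
C_mix = (C_A·V_A + C_B·V_B)/(V_A + V_B) = (3.24×7.41 + 14.9×11.4) / 18.81 = 10.3 mM = 0.0103 M.

0.0103 M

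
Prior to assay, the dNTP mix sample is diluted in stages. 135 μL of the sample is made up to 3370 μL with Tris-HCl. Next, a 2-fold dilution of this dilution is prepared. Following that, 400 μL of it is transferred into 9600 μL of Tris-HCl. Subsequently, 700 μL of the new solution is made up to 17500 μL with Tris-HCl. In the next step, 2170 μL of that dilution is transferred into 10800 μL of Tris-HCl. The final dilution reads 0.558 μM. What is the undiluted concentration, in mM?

Overall dilution factor = 24.96 × 2 × 25 × 25 × 5.977 = 1.87 × 10⁵.
Original = 0.558 μM × 1.87 × 10⁵ = 1.04 × 10⁵ μM = 104 mM.

104 mM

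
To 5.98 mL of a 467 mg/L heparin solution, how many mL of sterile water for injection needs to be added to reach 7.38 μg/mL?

372 mL

7.38 μg/mL = 7.38 mg/L.
V₂ = C₁V₁/C₂ = 467 × 5.98 / 7.38 = 378 mL.
Diluent to add = V₂ − V₁ = 378 − 5.98 = 372 mL.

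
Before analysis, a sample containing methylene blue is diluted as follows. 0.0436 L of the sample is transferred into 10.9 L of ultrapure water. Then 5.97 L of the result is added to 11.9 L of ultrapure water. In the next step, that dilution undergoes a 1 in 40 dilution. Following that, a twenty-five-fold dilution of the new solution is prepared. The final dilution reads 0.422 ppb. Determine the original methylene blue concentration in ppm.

317 ppm

Overall dilution factor = 251 × 2.993 × 40 × 25 = 7.51 × 10⁵.
Original = 0.422 ppb × 7.51 × 10⁵ = 3.17 × 10⁵ ppb = 317 ppm.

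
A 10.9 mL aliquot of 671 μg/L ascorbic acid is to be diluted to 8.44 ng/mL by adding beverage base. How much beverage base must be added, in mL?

856 mL

8.44 ng/mL = 8.44 μg/L.
V₂ = C₁V₁/C₂ = 671 × 10.9 / 8.44 = 867 mL.
Diluent to add = V₂ − V₁ = 867 − 10.9 = 856 mL.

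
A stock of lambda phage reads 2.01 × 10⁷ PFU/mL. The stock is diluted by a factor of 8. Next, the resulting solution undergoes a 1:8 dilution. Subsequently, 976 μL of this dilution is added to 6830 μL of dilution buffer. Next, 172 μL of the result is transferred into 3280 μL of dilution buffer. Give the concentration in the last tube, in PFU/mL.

Overall dilution factor = 8 × 8 × 7.998 × 20.07 = 1.03 × 10⁴.
2.01 × 10⁷ PFU/mL / 1.03 × 10⁴ = 1960 PFU/mL.

1960 PFU/mL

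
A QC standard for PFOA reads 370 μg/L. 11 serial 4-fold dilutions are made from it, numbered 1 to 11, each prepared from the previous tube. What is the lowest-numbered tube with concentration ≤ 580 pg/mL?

Tube n has concentration 370 μg/L / 4ⁿ.
Need 4ⁿ ≥ 370 μg/L / 580 pg/mL = 638, so n ≥ 4.66.
First such tube: n = 5.

tube 5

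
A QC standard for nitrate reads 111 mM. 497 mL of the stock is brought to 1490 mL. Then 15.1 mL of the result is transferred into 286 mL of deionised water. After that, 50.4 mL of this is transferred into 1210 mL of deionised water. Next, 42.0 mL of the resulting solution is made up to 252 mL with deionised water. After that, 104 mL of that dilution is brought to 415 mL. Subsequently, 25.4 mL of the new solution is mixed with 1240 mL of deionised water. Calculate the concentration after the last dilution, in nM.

Overall dilution factor = 2.998 × 19.94 × 25.01 × 6 × 3.990 × 49.82 = 1.78 × 10⁶.
111 mM / 1.78 × 10⁶ = 6.22 × 10⁻⁵ mM = 62.2 nM.

62.2 nM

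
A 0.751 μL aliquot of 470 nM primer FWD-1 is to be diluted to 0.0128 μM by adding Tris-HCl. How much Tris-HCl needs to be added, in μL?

26.8 μL

0.0128 μM = 12.8 nM.
V₂ = C₁V₁/C₂ = 470 × 0.751 / 12.8 = 27.6 μL.
Diluent to add = V₂ − V₁ = 27.6 − 0.751 = 26.8 μL.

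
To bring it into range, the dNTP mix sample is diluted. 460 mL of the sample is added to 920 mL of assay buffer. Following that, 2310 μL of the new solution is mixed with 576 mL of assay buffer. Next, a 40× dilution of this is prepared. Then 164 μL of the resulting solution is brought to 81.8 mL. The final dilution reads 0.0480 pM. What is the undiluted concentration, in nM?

Overall dilution factor = 3 × 250.4 × 40 × 498.8 = 1.50 × 10⁷.
Original = 0.0480 pM × 1.50 × 10⁷ = 7.19 × 10⁵ pM = 719 nM.

719 nM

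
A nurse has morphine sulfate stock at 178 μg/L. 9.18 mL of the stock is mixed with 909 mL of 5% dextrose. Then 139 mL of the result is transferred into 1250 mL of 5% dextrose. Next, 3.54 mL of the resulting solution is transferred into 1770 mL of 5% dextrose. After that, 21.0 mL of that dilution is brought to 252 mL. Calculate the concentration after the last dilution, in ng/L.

0.0296 ng/L

Overall dilution factor = 100.0 × 9.993 × 501 × 12 = 6.01 × 10⁶.
178 μg/L / 6.01 × 10⁶ = 2.96 × 10⁻⁵ μg/L = 0.0296 ng/L.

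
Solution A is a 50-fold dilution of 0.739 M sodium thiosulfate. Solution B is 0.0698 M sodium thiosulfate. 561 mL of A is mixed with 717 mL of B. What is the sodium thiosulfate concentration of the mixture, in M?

C_A = 0.739 M / 50 = 0.0148 M.
C_mix = (C_A·V_A + C_B·V_B)/(V_A + V_B) = (0.0148×561 + 0.0698×717) / 1278 = 0.0456 M.

0.0456 M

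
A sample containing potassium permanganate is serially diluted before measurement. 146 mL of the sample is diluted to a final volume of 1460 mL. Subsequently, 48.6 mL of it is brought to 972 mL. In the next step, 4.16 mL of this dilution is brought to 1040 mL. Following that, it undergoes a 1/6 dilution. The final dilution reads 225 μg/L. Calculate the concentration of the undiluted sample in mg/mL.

67.5 mg/mL

Overall dilution factor = 10 × 20 × 250 × 6 = 3.00 × 10⁵.
Original = 225 μg/L × 3.00 × 10⁵ = 6.75 × 10⁷ μg/L = 67.5 mg/mL.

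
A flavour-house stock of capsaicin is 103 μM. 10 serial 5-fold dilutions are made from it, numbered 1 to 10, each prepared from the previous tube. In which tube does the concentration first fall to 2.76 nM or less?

tube 7

Tube n has concentration 103 μM / 5ⁿ.
Need 5ⁿ ≥ 103 μM / 2.76 nM = 3.73 × 10⁴, so n ≥ 6.54.
First such tube: n = 7.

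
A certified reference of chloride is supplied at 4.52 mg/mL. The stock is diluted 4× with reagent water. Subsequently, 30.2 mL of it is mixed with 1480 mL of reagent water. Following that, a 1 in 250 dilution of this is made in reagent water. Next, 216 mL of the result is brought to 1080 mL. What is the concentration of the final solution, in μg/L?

18.1 μg/L

Overall dilution factor = 4 × 50.01 × 250 × 5 = 2.50 × 10⁵.
4.52 mg/mL / 2.50 × 10⁵ = 1.81 × 10⁻⁵ mg/mL = 18.1 μg/L.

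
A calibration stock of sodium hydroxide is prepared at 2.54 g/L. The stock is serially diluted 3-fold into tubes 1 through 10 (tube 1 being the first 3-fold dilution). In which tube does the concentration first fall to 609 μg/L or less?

tube 8

Tube n has concentration 2.54 g/L / 3ⁿ.
Need 3ⁿ ≥ 2.54 g/L / 609 μg/L = 4171, so n ≥ 7.59.
First such tube: n = 8.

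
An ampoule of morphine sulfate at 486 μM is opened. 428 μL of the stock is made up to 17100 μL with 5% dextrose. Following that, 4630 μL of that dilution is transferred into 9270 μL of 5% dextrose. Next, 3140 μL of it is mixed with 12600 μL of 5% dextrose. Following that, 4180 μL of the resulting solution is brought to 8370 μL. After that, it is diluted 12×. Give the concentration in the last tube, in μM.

Overall dilution factor = 39.95 × 3.002 × 5.013 × 2.002 × 12 = 1.44 × 10⁴.
486 μM / 1.44 × 10⁴ = 0.0336 μM.

0.0336 μM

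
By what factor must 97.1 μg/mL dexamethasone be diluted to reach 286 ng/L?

3.40 × 10⁵

Factor = C₀/C_target = 97.1 μg/mL / 286 ng/L = 3.40 × 10⁵.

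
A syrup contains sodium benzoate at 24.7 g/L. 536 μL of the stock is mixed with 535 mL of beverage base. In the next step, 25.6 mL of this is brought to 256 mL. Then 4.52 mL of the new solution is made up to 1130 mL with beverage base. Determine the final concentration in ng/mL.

Overall dilution factor = 999.1 × 10 × 250 = 2.50 × 10⁶.
24.7 g/L / 2.50 × 10⁶ = 9.89 × 10⁻⁶ g/L = 9.89 ng/mL.

9.89 ng/mL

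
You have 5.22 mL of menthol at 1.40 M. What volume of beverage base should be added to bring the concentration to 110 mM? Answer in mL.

61.2 mL

110 mM = 0.110 M.
V₂ = C₁V₁/C₂ = 1.40 × 5.22 / 0.110 = 66.4 mL.
Diluent to add = V₂ − V₁ = 66.4 − 5.22 = 61.2 mL.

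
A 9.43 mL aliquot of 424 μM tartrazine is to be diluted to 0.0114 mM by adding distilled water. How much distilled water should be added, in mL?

0.0114 mM = 11.4 μM.
V₂ = C₁V₁/C₂ = 424 × 9.43 / 11.4 = 351 mL.
Diluent to add = V₂ − V₁ = 351 − 9.43 = 341 mL.

341 mL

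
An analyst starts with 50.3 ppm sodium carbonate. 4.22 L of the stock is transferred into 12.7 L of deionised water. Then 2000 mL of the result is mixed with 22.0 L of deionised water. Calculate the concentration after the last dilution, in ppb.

1050 ppb

Overall dilution factor = 4.009 × 12 = 48.1.
50.3 ppm / 48.1 = 1.05 ppm = 1050 ppb.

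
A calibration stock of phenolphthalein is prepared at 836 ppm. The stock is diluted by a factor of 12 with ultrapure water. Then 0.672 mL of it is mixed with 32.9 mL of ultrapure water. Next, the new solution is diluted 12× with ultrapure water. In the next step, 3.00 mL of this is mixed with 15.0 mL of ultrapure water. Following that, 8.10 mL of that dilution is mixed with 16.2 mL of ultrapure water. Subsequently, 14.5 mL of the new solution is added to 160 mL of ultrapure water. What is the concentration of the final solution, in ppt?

536 ppt

Overall dilution factor = 12 × 49.96 × 12 × 6 × 3 × 12.03 = 1.56 × 10⁶.
836 ppm / 1.56 × 10⁶ = 5.36 × 10⁻⁴ ppm = 536 ppt.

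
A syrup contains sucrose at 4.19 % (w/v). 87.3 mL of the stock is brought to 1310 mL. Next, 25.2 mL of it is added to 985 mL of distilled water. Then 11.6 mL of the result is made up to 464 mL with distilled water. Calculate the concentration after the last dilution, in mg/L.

1.74 mg/L

Overall dilution factor = 15.01 × 40.09 × 40 = 2.41 × 10⁴.
4.19 % (w/v) / 2.41 × 10⁴ = 1.74 × 10⁻⁴ % (w/v) = 1.74 mg/L.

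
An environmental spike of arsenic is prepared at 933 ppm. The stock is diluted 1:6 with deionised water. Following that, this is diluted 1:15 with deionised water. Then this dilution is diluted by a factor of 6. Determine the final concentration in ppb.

1730 ppb

Overall dilution factor = 6 × 15 × 6 = 540.
933 ppm / 540 = 1.73 ppm = 1730 ppb.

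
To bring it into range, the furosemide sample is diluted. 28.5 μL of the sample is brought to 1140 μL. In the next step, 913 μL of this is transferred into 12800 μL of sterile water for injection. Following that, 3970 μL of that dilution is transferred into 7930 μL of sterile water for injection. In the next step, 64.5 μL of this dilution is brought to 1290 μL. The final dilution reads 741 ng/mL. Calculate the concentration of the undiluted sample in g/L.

26.7 g/L

Overall dilution factor = 40 × 15.02 × 2.997 × 20 = 3.60 × 10⁴.
Original = 741 ng/mL × 3.60 × 10⁴ = 2.67 × 10⁷ ng/mL = 26.7 g/L.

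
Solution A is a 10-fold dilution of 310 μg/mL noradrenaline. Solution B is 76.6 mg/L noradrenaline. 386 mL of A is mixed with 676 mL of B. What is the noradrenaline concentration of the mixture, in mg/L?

60.0 mg/L

C_A = 310 μg/mL / 10 = 31.0 μg/mL.
C_B = 76.6 mg/L = 76.6 μg/mL.
C_mix = (C_A·V_A + C_B·V_B)/(V_A + V_B) = (31.0×386 + 76.6×676) / 1062 = 60.0 μg/mL = 60.0 mg/L.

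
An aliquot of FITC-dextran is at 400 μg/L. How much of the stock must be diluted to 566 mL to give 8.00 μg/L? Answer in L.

V₁ = C₂V₂/C₁ = 8.00 × 566 / 400 = 11.3 mL = 0.0113 L.

0.0113 L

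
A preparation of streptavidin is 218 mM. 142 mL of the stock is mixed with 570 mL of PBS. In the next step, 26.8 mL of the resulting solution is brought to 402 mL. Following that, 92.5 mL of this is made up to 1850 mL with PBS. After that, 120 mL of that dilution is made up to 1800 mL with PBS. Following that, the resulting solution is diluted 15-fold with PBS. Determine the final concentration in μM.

Overall dilution factor = 5.014 × 15 × 20 × 15 × 15 = 3.38 × 10⁵.
218 mM / 3.38 × 10⁵ = 6.44 × 10⁻⁴ mM = 0.644 μM.

0.644 μM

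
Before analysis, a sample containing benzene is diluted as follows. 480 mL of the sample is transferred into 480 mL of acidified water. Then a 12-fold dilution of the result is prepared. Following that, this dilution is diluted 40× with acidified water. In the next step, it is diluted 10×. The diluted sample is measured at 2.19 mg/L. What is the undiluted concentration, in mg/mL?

Overall dilution factor = 2 × 12 × 40 × 10 = 9600.
Original = 2.19 mg/L × 9600 = 2.10 × 10⁴ mg/L = 21.0 mg/mL.

21.0 mg/mL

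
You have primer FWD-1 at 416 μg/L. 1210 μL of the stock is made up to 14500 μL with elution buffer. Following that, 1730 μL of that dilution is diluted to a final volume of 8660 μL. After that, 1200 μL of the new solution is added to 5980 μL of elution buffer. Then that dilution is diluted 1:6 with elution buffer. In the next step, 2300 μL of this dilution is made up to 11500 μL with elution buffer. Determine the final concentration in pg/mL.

38.6 pg/mL

Overall dilution factor = 11.98 × 5.006 × 5.983 × 6 × 5 = 1.08 × 10⁴.
416 μg/L / 1.08 × 10⁴ = 0.0386 μg/L = 38.6 pg/mL.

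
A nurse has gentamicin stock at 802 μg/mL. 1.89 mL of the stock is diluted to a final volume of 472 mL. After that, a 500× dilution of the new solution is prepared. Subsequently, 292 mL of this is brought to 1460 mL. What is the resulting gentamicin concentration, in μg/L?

1.28 μg/L

Overall dilution factor = 249.7 × 500 × 5 = 6.24 × 10⁵.
802 μg/mL / 6.24 × 10⁵ = 1.28 × 10⁻³ μg/mL = 1.28 μg/L.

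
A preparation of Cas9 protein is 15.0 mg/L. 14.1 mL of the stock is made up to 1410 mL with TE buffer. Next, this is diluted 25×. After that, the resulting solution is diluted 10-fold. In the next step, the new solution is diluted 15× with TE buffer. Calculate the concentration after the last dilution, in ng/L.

40.0 ng/L

Overall dilution factor = 100 × 25 × 10 × 15 = 3.75 × 10⁵.
15.0 mg/L / 3.75 × 10⁵ = 4.00 × 10⁻⁵ mg/L = 40.0 ng/L.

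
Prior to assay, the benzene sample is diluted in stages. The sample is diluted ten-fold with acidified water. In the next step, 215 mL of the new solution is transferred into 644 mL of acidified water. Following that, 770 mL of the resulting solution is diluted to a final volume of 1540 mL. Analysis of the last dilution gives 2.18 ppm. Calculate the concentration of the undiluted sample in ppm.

Overall dilution factor = 10 × 3.995 × 2 = 79.9.
Original = 2.18 ppm × 79.9 = 174 ppm.

174 ppm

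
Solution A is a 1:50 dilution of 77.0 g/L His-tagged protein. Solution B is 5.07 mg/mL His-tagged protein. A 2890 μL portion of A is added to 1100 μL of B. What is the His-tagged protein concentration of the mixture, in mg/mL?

C_A = 77.0 g/L / 50 = 1.54 g/L.
C_B = 5.07 mg/mL = 5.07 g/L.
C_mix = (C_A·V_A + C_B·V_B)/(V_A + V_B) = (1.54×2890 + 5.07×1100) / 3990 = 2.51 g/L = 2.51 mg/mL.

2.51 mg/mL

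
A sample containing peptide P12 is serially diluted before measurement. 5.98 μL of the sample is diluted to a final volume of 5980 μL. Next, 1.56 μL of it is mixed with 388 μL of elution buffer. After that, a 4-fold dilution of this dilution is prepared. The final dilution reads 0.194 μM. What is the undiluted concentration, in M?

0.194 M

Overall dilution factor = 1000 × 249.7 × 4 = 9.99 × 10⁵.
Original = 0.194 μM × 9.99 × 10⁵ = 1.94 × 10⁵ μM = 0.194 M.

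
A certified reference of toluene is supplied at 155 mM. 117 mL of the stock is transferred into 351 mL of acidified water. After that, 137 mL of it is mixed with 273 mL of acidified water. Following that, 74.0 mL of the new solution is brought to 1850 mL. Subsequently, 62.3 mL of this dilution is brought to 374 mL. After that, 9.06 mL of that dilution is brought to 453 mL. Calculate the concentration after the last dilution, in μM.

1.73 μM

Overall dilution factor = 4 × 2.993 × 25 × 6.003 × 50 = 8.98 × 10⁴.
155 mM / 8.98 × 10⁴ = 1.73 × 10⁻³ mM = 1.73 μM.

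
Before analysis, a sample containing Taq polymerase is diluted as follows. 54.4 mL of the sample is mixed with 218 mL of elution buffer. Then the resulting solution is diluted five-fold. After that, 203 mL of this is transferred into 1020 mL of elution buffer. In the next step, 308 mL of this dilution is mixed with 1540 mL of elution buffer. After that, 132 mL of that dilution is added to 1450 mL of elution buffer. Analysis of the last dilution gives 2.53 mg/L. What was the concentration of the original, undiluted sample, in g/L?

Overall dilution factor = 5.007 × 5 × 6.025 × 6 × 11.98 = 1.08 × 10⁴.
Original = 2.53 mg/L × 1.08 × 10⁴ = 2.74 × 10⁴ mg/L = 27.4 g/L.

27.4 g/L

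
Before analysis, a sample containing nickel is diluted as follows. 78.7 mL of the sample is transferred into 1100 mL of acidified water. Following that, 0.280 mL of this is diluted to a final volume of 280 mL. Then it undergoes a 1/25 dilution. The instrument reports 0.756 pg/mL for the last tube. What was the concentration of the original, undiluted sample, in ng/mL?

283 ng/mL

Overall dilution factor = 14.98 × 1000 × 25 = 3.74 × 10⁵.
Original = 0.756 pg/mL × 3.74 × 10⁵ = 2.83 × 10⁵ pg/mL = 283 ng/mL.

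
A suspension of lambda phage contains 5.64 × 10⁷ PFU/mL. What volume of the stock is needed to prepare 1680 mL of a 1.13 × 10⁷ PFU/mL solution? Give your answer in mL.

V₁ = C₂V₂/C₁ = 1.13 × 10⁷ × 1680 / 5.64 × 10⁷ = 337 mL.

337 mL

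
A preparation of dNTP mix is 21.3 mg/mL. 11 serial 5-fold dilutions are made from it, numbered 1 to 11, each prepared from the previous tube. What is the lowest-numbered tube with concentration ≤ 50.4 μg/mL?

Tube n has concentration 21.3 mg/mL / 5ⁿ.
Need 5ⁿ ≥ 21.3 mg/mL / 50.4 μg/mL = 423, so n ≥ 3.76.
First such tube: n = 4.

tube 4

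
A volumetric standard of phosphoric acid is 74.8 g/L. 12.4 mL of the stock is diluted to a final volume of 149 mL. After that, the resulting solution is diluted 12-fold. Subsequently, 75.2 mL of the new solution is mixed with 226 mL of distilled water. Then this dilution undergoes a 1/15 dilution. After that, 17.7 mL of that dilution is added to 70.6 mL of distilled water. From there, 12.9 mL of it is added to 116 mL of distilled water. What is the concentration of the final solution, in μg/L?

173 μg/L

Overall dilution factor = 12.02 × 12 × 4.005 × 15 × 4.989 × 9.992 = 4.32 × 10⁵.
74.8 g/L / 4.32 × 10⁵ = 1.73 × 10⁻⁴ g/L = 173 μg/L.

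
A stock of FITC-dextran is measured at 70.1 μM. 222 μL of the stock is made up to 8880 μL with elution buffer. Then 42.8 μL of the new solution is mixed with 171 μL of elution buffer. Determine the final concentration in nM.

351 nM

Overall dilution factor = 40 × 4.995 = 200.
70.1 μM / 200 = 0.351 μM = 351 nM.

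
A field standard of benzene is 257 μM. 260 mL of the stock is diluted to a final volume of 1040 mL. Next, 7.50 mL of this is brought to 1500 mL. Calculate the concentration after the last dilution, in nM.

Overall dilution factor = 4 × 200 = 800.
257 μM / 800 = 0.321 μM = 321 nM.

321 nM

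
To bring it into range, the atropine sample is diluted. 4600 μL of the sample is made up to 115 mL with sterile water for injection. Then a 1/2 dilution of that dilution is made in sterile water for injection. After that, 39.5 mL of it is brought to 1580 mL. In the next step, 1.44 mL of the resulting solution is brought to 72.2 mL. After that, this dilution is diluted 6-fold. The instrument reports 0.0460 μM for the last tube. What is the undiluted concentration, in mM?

Overall dilution factor = 25 × 2 × 40 × 50.14 × 6 = 6.02 × 10⁵.
Original = 0.0460 μM × 6.02 × 10⁵ = 2.77 × 10⁴ μM = 27.7 mM.

27.7 mM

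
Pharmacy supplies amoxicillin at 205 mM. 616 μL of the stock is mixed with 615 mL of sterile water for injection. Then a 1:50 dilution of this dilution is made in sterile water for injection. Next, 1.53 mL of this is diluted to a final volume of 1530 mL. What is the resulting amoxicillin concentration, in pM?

Overall dilution factor = 999.4 × 50 × 1000 = 5.00 × 10⁷.
205 mM / 5.00 × 10⁷ = 4.10 × 10⁻⁶ mM = 4100 pM.

4100 pM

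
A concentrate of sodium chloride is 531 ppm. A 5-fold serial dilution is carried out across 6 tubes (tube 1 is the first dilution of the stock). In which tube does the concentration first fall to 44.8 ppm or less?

tube 2

Tube n has concentration 531 ppm / 5ⁿ.
Need 5ⁿ ≥ 531 ppm / 44.8 ppm = 11.9, so n ≥ 1.54.
First such tube: n = 2.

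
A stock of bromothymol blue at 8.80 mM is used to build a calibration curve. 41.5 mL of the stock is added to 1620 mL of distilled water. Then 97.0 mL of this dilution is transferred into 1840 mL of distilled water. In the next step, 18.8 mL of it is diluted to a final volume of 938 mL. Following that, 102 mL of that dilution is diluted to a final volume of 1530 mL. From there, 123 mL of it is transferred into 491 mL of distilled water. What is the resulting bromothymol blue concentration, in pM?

Overall dilution factor = 40.04 × 19.97 × 49.89 × 15 × 4.992 = 2.99 × 10⁶.
8.80 mM / 2.99 × 10⁶ = 2.95 × 10⁻⁶ mM = 2950 pM.

2950 pM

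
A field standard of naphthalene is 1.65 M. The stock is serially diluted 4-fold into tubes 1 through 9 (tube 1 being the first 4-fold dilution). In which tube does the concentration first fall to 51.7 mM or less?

Tube n has concentration 1.65 M / 4ⁿ.
Need 4ⁿ ≥ 1.65 M / 51.7 mM = 31.9, so n ≥ 2.50.
First such tube: n = 3.

tube 3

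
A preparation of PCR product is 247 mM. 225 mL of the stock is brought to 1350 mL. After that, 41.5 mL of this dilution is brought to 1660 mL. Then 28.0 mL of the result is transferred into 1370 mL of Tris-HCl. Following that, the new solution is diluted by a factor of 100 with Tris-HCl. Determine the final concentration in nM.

Overall dilution factor = 6 × 40 × 49.93 × 100 = 1.20 × 10⁶.
247 mM / 1.20 × 10⁶ = 2.06 × 10⁻⁴ mM = 206 nM.

206 nM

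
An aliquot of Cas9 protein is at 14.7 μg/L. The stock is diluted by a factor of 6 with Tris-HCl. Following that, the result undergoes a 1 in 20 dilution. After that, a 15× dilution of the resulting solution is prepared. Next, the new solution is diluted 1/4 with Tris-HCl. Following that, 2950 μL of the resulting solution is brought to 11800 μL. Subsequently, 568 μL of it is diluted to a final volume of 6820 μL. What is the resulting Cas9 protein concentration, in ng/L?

Overall dilution factor = 6 × 20 × 15 × 4 × 4 × 12.01 = 3.46 × 10⁵.
14.7 μg/L / 3.46 × 10⁵ = 4.25 × 10⁻⁵ μg/L = 0.0425 ng/L.

0.0425 ng/L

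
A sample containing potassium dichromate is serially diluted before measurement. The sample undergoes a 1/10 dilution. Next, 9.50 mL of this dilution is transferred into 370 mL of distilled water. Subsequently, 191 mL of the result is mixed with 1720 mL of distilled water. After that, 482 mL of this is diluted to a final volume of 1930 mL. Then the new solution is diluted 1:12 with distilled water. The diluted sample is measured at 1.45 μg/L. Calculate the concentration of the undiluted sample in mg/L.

278 mg/L

Overall dilution factor = 10 × 39.95 × 10.01 × 4.004 × 12 = 1.92 × 10⁵.
Original = 1.45 μg/L × 1.92 × 10⁵ = 2.78 × 10⁵ μg/L = 278 mg/L.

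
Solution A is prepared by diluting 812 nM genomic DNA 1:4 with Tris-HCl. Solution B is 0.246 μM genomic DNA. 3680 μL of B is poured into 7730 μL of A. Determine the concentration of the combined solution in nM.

C_A = 812 nM / 4 = 203 nM.
C_B = 0.246 μM = 246 nM.
C_mix = (C_A·V_A + C_B·V_B)/(V_A + V_B) = (203×7730 + 246×3680) / 11410 = 217 nM.

217 nM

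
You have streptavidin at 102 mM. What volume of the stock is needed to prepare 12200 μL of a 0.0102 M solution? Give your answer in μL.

1220 μL

0.0102 M = 10.2 mM.
V₁ = C₂V₂/C₁ = 10.2 × 12200 / 102 = 1220 μL.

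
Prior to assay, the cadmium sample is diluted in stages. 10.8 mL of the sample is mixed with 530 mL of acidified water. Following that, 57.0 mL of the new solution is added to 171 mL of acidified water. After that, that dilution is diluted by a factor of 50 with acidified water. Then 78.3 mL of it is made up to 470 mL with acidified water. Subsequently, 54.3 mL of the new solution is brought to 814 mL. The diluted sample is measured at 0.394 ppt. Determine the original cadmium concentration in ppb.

355 ppb

Overall dilution factor = 50.07 × 4 × 50 × 6.003 × 14.99 = 9.01 × 10⁵.
Original = 0.394 ppt × 9.01 × 10⁵ = 3.55 × 10⁵ ppt = 355 ppb.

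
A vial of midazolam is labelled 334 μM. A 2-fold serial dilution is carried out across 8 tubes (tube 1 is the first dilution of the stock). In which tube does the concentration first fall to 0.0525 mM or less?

tube 3

Tube n has concentration 334 μM / 2ⁿ.
Need 2ⁿ ≥ 334 μM / 0.0525 mM = 6.36, so n ≥ 2.67.
First such tube: n = 3.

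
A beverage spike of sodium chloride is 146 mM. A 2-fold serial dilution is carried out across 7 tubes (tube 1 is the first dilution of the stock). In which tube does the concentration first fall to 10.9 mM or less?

Tube n has concentration 146 mM / 2ⁿ.
Need 2ⁿ ≥ 146 mM / 10.9 mM = 13.4, so n ≥ 3.74.
First such tube: n = 4.

tube 4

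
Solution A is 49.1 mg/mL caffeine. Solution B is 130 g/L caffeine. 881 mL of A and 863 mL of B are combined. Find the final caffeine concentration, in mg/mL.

C_B = 130 g/L = 130 mg/mL.
C_mix = (C_A·V_A + C_B·V_B)/(V_A + V_B) = (49.1×881 + 130×863) / 1744 = 89.1 mg/mL.

89.1 mg/mL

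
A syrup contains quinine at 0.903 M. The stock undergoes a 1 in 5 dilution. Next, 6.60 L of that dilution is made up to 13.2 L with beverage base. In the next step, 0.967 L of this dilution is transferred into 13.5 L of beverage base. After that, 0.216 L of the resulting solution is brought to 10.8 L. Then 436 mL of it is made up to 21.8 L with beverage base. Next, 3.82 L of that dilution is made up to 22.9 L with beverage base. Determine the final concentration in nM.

403 nM

Overall dilution factor = 5 × 2 × 14.96 × 50 × 50 × 5.995 = 2.24 × 10⁶.
0.903 M / 2.24 × 10⁶ = 4.03 × 10⁻⁷ M = 403 nM.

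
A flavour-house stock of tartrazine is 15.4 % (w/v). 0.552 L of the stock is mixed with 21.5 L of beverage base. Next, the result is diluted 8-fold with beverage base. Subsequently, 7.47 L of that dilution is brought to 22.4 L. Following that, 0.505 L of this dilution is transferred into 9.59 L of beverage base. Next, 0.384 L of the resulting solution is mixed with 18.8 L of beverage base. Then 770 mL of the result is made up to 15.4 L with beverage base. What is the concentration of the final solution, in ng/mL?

8.05 ng/mL

Overall dilution factor = 39.95 × 8 × 2.999 × 19.99 × 49.96 × 20 = 1.91 × 10⁷.
15.4 % (w/v) / 1.91 × 10⁷ = 8.05 × 10⁻⁷ % (w/v) = 8.05 ng/mL.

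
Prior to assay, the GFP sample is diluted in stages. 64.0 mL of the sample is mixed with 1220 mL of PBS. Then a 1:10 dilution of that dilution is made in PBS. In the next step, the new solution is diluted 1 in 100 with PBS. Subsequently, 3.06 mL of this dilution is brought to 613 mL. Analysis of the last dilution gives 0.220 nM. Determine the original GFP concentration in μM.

884 μM

Overall dilution factor = 20.06 × 10 × 100 × 200.3 = 4.02 × 10⁶.
Original = 0.220 nM × 4.02 × 10⁶ = 8.84 × 10⁵ nM = 884 μM.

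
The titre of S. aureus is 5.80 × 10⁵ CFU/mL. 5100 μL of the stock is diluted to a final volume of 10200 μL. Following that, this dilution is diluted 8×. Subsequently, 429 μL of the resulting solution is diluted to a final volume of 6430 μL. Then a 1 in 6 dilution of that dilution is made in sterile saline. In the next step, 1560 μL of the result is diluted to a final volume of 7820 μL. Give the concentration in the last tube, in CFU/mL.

Overall dilution factor = 2 × 8 × 14.99 × 6 × 5.013 = 7213.
5.80 × 10⁵ CFU/mL / 7213 = 80.4 CFU/mL.

80.4 CFU/mL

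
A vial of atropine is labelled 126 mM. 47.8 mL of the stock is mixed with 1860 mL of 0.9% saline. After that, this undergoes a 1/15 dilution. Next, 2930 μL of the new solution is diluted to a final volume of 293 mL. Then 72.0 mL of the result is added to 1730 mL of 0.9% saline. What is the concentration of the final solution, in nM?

84.1 nM

Overall dilution factor = 39.91 × 15 × 100 × 25.03 = 1.50 × 10⁶.
126 mM / 1.50 × 10⁶ = 8.41 × 10⁻⁵ mM = 84.1 nM.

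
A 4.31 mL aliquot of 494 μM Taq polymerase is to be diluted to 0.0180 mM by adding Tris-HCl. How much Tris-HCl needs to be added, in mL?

0.0180 mM = 18.0 μM.
V₂ = C₁V₁/C₂ = 494 × 4.31 / 18.0 = 118 mL.
Diluent to add = V₂ − V₁ = 118 − 4.31 = 114 mL.

114 mL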